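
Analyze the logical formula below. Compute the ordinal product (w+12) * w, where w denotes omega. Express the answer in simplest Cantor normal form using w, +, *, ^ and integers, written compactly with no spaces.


Compute (w+12) * w.
Ordinal * is associative and left-distributive over +, but NOT commutative; for finite n>1, n*w = w but w*n stays w*n.
(w+12) * w = sup{(w+12)*k : k<w} = sup{w*k+12} = w^2 (the +12 tail is absorbed in the limit).
Result = w^2

w^2


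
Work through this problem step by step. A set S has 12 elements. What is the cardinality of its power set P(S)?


The power set of a set with n elements has 2^n elements.
|P(S)| = 2^12 = 4096

4096


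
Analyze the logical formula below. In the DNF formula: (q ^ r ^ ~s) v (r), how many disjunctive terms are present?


A DNF formula is a disjunction of terms (conjunctions).
Terms are separated by v.
Counting the disjuncts: 2 terms.

2


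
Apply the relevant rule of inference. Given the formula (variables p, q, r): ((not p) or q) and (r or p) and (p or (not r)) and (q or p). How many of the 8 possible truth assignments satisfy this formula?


Evaluate all 8 assignments for p, q, r:
p=0, q=0, r=0: 0
p=0, q=0, r=1: 0
p=0, q=1, r=0: 0
p=0, q=1, r=1: 0
p=1, q=0, r=0: 0
p=1, q=0, r=1: 0
p=1, q=1, r=0: 1
p=1, q=1, r=1: 1
Satisfying count = 2

2


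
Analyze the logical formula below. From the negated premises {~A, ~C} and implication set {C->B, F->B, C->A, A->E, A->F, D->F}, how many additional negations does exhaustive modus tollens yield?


Initial negated facts: {~A, ~C}
Apply modus tollens to closure:
  (no implication fires)
Final negated: {~A, ~C}
New negations: {(none)}
Count = 0

0


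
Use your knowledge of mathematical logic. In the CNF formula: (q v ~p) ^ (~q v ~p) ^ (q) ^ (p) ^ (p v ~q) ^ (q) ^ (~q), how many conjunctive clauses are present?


A CNF formula is a conjunction of clauses.
Clauses are separated by ^.
Counting the conjuncts: 7 clauses.

7


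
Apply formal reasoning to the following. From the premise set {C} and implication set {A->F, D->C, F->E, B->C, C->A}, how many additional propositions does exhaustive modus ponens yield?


Initial facts: {C}
Apply modus ponens to closure:
  C and C->A  =>  A
  A and A->F  =>  F
  F and F->E  =>  E
Final known: {A, C, E, F}
New propositions: {A, E, F}
Count = 3

3


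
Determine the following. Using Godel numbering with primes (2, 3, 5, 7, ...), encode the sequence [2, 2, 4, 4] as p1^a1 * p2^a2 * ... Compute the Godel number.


Encode each element as an exponent of the corresponding prime:
  2^2 = 4
  3^2 = 9
  5^4 = 625
  7^4 = 2401
Product = 4 * 9 * 625 * 2401 = 54022500

54022500


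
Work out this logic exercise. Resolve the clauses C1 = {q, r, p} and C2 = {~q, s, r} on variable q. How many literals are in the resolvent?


Remove q from C1 and ~q from C2.
C1 remainder: {r, p}
C2 remainder: {s, r}
Union (resolvent): {p, r, s}
Resolvent has 3 literal(s).

3


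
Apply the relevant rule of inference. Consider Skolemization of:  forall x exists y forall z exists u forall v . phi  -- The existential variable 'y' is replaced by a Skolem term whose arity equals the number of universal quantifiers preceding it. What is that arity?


Quantifier prefix: forall x exists y forall z exists u forall v
'y' is existentially quantified at position 2.
Universal variables preceding it: x
Skolem function arity = 1

1


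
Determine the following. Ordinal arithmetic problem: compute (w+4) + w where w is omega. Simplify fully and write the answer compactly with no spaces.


Compute (w+4) + w.
Ordinal + is associative but NOT commutative; for finite n>0, n + w = w but w + n stays w+n.
(w+4) + w = w + (4+w) = w + w = w*2 (the finite tail 4 is absorbed by the right w).
Result = w*2

w*2


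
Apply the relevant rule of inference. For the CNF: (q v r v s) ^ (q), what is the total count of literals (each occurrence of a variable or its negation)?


Counting literals in each clause:
Clause 1: 3 literal(s)
Clause 2: 1 literal(s)
Total = 4

4


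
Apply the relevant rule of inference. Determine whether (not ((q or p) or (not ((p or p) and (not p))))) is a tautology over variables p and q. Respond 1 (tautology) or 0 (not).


Check all 4 assignments:
p=0, q=0: 0
p=0, q=1: 0
p=1, q=0: 0
p=1, q=1: 0
Satisfying count = 0/4.
Tautology iff count = 4: no.

0


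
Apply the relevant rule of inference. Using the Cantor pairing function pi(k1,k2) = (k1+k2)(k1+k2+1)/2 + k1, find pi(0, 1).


k1 + k2 = 1
(k1+k2)(k1+k2+1)/2 = 1 * 2 / 2 = 1
pi = 1 + 0 = 1

1


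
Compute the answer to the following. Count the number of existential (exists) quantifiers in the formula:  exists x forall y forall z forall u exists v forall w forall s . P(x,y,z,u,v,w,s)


Quantifier prefix: exists x forall y forall z forall u exists v forall w forall s
Mark each quantifier type:
  E U U U E U U
Universal count = 5, Existential count = 2
Asked for existential (exists) quantifiers: 2

2


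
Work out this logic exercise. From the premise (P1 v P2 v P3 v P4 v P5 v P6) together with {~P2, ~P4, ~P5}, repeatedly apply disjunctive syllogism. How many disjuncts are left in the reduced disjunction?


Original disjuncts (6): P1, P2, P3, P4, P5, P6
Negated (eliminate): ~P2, ~P4, ~P5
Remaining disjuncts: P1, P3, P6
Count = 6 - 3 = 3

3


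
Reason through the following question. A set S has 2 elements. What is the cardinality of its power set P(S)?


The power set of a set with n elements has 2^n elements.
|P(S)| = 2^2 = 4

4


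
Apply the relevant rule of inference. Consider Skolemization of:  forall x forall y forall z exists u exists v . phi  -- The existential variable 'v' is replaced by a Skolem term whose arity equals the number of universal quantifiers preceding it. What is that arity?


Quantifier prefix: forall x forall y forall z exists u exists v
'v' is existentially quantified at position 5.
Universal variables preceding it: x, y, z
Skolem function arity = 3

3


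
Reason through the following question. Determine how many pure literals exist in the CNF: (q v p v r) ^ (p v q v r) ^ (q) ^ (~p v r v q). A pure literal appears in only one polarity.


Check each variable for pure literal status:
p: mixed (not pure)
q: pure positive
r: pure positive
Pure literal count = 2

2


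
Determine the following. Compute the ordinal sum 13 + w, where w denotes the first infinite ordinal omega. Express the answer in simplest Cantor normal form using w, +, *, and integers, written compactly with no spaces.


Compute 13 + w.
Ordinal + is associative but NOT commutative; for finite n>0, n + w = w but w + n stays w+n.
Any finite left addend is absorbed by w on the right: 13 + w = w.
Result = w

w


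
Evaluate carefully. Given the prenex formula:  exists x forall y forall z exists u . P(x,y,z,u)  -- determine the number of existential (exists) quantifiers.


Quantifier prefix: exists x forall y forall z exists u
Mark each quantifier type:
  E U U E
Universal count = 2, Existential count = 2
Asked for existential (exists) quantifiers: 2

2


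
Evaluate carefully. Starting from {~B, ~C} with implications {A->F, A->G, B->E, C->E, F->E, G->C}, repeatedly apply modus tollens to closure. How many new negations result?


Initial negated facts: {~B, ~C}
Apply modus tollens to closure:
  ~C and G->C  =>  ~G
  ~G and A->G  =>  ~A
Final negated: {~A, ~B, ~C, ~G}
New negations: {~A, ~G}
Count = 2

2


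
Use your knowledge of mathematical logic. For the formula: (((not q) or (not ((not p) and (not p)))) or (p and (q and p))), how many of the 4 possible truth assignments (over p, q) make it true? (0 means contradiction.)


Check all 4 assignments:
p=0, q=0: 1
p=0, q=1: 0
p=1, q=0: 1
p=1, q=1: 1
Count of True = 3

3


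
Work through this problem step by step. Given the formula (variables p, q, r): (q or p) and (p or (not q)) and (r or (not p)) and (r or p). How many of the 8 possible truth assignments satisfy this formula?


Evaluate all 8 assignments for p, q, r:
p=0, q=0, r=0: 0
p=0, q=0, r=1: 0
p=0, q=1, r=0: 0
p=0, q=1, r=1: 0
p=1, q=0, r=0: 0
p=1, q=0, r=1: 1
p=1, q=1, r=0: 0
p=1, q=1, r=1: 1
Satisfying count = 2

2


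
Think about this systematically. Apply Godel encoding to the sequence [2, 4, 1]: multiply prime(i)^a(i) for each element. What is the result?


Encode each element as an exponent of the corresponding prime:
  2^2 = 4
  3^4 = 81
  5^1 = 5
Product = 4 * 81 * 5 = 1620

1620


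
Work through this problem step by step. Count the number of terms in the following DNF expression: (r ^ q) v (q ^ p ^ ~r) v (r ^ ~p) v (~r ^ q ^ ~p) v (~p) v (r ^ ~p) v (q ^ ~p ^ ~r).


A DNF formula is a disjunction of terms (conjunctions).
Terms are separated by v.
Counting the disjuncts: 7 terms.

7


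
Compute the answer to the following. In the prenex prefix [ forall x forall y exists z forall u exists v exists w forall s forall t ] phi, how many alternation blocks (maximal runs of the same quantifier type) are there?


Quantifier-type sequence: A A E A E E A A  (A=forall, E=exists)
Group into maximal same-type runs:
  Ax2 | Ex1 | Ax1 | Ex2 | Ax2
Number of blocks = 5

5


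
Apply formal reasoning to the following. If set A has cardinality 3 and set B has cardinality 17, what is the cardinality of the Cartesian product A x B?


The Cartesian product A x B contains all ordered pairs (a, b).
|A x B| = |A| * |B| = 3 * 17 = 51

51


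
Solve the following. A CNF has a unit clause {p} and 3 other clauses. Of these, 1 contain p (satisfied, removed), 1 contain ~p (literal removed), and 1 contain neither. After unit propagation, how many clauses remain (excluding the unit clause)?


Satisfied (removed): 1
Shortened (remain): 1
Unchanged (remain): 1
Remaining = 1 + 1 = 2

2


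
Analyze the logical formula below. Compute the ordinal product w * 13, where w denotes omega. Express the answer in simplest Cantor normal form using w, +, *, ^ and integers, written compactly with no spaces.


Compute w * 13.
Ordinal * is associative and left-distributive over +, but NOT commutative; for finite n>1, n*w = w but w*n stays w*n.
w * 13 means 13 copies of w concatenated: w*13.
Result = w*13

w*13


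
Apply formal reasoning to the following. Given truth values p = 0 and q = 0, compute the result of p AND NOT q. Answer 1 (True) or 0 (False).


p = 0, q = 0
Operation: p AND NOT q
Evaluate: 0 AND NOT 0 = 0

0


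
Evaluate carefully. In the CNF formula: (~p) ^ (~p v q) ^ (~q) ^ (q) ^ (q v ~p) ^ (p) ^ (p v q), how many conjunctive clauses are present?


A CNF formula is a conjunction of clauses.
Clauses are separated by ^.
Counting the conjuncts: 7 clauses.

7


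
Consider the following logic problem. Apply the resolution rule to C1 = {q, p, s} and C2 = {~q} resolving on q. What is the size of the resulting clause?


Remove q from C1 and ~q from C2.
C1 remainder: {p, s}
C2 remainder: {}
Union (resolvent): {p, s}
Resolvent has 2 literal(s).

2


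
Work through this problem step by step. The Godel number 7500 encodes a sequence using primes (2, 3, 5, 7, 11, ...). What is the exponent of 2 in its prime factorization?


Factorize 7500 by dividing by 2 repeatedly.
Division steps: 2 divides 7500 exactly 2 time(s).
Exponent of 2 = 2

2


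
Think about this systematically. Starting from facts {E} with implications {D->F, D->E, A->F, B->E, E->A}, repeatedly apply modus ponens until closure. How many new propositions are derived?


Initial facts: {E}
Apply modus ponens to closure:
  E and E->A  =>  A
  A and A->F  =>  F
Final known: {A, E, F}
New propositions: {A, F}
Count = 2

2


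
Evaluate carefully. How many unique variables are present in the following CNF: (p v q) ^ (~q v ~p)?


Identify each variable that appears in the formula.
Variables found: p, q
Count = 2

2


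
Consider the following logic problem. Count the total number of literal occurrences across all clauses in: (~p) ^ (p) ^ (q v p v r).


Counting literals in each clause:
Clause 1: 1 literal(s)
Clause 2: 1 literal(s)
Clause 3: 3 literal(s)
Total = 5

5


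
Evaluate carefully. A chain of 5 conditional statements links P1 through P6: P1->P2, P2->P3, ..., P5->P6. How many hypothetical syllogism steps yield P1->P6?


With 5 implications in a chain connecting 6 propositions:
P1->P2, P2->P3, ..., P5->P6
Steps needed = (number of implications) - 1 = 5 - 1 = 4

4


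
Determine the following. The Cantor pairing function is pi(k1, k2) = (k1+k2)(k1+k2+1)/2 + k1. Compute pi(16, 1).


k1 + k2 = 17
(k1+k2)(k1+k2+1)/2 = 17 * 18 / 2 = 153
pi = 153 + 16 = 169

169


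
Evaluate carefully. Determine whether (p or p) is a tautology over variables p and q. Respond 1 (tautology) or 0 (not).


Check all 4 assignments:
p=0, q=0: 0
p=0, q=1: 0
p=1, q=0: 1
p=1, q=1: 1
Satisfying count = 2/4.
Tautology iff count = 4: no.

0


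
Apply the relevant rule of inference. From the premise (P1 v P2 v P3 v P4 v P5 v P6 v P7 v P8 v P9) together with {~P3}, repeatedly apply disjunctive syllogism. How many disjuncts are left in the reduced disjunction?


Original disjuncts (9): P1, P2, P3, P4, P5, P6, P7, P8, P9
Negated (eliminate): ~P3
Remaining disjuncts: P1, P2, P4, P5, P6, P7, P8, P9
Count = 9 - 1 = 8

8


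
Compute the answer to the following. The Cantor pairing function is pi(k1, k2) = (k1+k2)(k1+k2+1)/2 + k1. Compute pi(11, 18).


k1 + k2 = 29
(k1+k2)(k1+k2+1)/2 = 29 * 30 / 2 = 435
pi = 435 + 11 = 446

446


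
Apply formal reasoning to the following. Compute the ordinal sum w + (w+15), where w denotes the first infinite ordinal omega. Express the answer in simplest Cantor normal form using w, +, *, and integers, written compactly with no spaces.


Compute w + (w+15).
Ordinal + is associative but NOT commutative; for finite n>0, n + w = w but w + n stays w+n.
w + (w+15) = (w+w) + 15 = w*2+15.
Result = w*2+15

w*2+15


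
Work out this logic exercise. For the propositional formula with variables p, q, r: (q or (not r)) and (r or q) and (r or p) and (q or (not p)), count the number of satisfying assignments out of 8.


Evaluate all 8 assignments for p, q, r:
p=0, q=0, r=0: 0
p=0, q=0, r=1: 0
p=0, q=1, r=0: 0
p=0, q=1, r=1: 1
p=1, q=0, r=0: 0
p=1, q=0, r=1: 0
p=1, q=1, r=0: 1
p=1, q=1, r=1: 1
Satisfying count = 3

3


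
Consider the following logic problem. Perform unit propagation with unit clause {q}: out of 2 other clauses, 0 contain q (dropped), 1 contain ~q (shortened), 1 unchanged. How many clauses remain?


Satisfied (removed): 0
Shortened (remain): 1
Unchanged (remain): 1
Remaining = 1 + 1 = 2

2


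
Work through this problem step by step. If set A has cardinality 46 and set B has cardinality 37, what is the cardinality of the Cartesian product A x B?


The Cartesian product A x B contains all ordered pairs (a, b).
|A x B| = |A| * |B| = 46 * 37 = 1702

1702


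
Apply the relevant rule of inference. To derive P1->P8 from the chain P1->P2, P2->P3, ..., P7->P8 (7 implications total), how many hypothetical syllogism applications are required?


With 7 implications in a chain connecting 8 propositions:
P1->P2, P2->P3, ..., P7->P8
Steps needed = (number of implications) - 1 = 7 - 1 = 6

6


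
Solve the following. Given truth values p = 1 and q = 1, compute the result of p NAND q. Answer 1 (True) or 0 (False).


p = 1, q = 1
Operation: p NAND q
Evaluate: 1 NAND 1 = 0

0


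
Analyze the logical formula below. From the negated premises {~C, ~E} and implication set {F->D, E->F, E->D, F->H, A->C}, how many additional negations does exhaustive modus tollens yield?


Initial negated facts: {~C, ~E}
Apply modus tollens to closure:
  ~C and A->C  =>  ~A
Final negated: {~A, ~C, ~E}
New negations: {~A}
Count = 1

1


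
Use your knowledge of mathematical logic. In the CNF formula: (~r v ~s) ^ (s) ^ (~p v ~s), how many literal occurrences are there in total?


Counting literals in each clause:
Clause 1: 2 literal(s)
Clause 2: 1 literal(s)
Clause 3: 2 literal(s)
Total = 5

5


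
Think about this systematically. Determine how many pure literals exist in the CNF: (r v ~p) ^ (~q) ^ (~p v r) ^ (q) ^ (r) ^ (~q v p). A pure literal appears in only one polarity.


Check each variable for pure literal status:
p: mixed (not pure)
q: mixed (not pure)
r: pure positive
Pure literal count = 1

1


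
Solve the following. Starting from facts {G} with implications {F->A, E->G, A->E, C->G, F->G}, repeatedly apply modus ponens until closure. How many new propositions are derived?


Initial facts: {G}
Apply modus ponens to closure:
  (no implication fires)
Final known: {G}
New propositions: {(none)}
Count = 0

0


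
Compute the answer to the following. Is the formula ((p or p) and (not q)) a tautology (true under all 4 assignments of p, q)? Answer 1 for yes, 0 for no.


Check all 4 assignments:
p=0, q=0: 0
p=0, q=1: 0
p=1, q=0: 1
p=1, q=1: 0
Satisfying count = 1/4.
Tautology iff count = 4: no.

0


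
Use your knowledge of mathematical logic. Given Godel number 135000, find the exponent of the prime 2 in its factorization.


Factorize 135000 by dividing by 2 repeatedly.
Division steps: 2 divides 135000 exactly 3 time(s).
Exponent of 2 = 3

3


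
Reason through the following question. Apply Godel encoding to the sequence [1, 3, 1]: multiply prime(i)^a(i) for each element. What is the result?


Encode each element as an exponent of the corresponding prime:
  2^1 = 2
  3^3 = 27
  5^1 = 5
Product = 2 * 27 * 5 = 270

270


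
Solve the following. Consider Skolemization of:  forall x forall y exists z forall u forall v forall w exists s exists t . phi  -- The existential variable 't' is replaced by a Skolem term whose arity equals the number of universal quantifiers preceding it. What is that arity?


Quantifier prefix: forall x forall y exists z forall u forall v forall w exists s exists t
't' is existentially quantified at position 8.
Universal variables preceding it: x, y, u, v, w
Skolem function arity = 5

5


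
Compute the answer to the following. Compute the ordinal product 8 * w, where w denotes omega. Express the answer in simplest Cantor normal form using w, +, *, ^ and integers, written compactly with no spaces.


Compute 8 * w.
Ordinal * is associative and left-distributive over +, but NOT commutative; for finite n>1, n*w = w but w*n stays w*n.
For finite n>0, n * w = sup{n*k : k<w} = w. So 8 * w = w.
Result = w

w


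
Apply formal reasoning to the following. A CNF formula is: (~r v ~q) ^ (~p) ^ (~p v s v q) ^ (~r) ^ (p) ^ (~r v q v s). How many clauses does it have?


A CNF formula is a conjunction of clauses.
Clauses are separated by ^.
Counting the conjuncts: 6 clauses.

6


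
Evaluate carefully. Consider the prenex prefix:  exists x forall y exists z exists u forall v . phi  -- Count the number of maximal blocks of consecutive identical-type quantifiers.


Quantifier-type sequence: E A E E A  (A=forall, E=exists)
Group into maximal same-type runs:
  Ex1 | Ax1 | Ex2 | Ax1
Number of blocks = 4

4


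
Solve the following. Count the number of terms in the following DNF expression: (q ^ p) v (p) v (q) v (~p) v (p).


A DNF formula is a disjunction of terms (conjunctions).
Terms are separated by v.
Counting the disjuncts: 5 terms.

5


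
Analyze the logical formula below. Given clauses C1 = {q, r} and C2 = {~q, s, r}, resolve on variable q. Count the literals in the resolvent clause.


Remove q from C1 and ~q from C2.
C1 remainder: {r}
C2 remainder: {s, r}
Union (resolvent): {r, s}
Resolvent has 2 literal(s).

2


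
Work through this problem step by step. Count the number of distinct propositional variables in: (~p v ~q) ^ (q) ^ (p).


Identify each variable that appears in the formula.
Variables found: p, q
Count = 2

2


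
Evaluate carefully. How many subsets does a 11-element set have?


The power set of a set with n elements has 2^n elements.
|P(S)| = 2^11 = 2048

2048


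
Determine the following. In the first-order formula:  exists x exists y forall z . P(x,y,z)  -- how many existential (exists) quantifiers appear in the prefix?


Quantifier prefix: exists x exists y forall z
Mark each quantifier type:
  E E U
Universal count = 1, Existential count = 2
Asked for existential (exists) quantifiers: 2

2


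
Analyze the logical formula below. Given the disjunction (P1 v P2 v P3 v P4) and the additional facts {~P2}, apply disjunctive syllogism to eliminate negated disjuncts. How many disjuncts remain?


Original disjuncts (4): P1, P2, P3, P4
Negated (eliminate): ~P2
Remaining disjuncts: P1, P3, P4
Count = 4 - 1 = 3

3


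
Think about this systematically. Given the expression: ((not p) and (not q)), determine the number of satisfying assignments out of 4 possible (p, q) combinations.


Check all 4 assignments:
p=0, q=0: 1
p=0, q=1: 0
p=1, q=0: 0
p=1, q=1: 0
Count of True = 1

1


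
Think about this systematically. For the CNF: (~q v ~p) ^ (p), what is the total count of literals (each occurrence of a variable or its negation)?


Counting literals in each clause:
Clause 1: 2 literal(s)
Clause 2: 1 literal(s)
Total = 3

3


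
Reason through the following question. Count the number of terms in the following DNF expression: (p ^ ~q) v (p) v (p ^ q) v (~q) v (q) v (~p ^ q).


A DNF formula is a disjunction of terms (conjunctions).
Terms are separated by v.
Counting the disjuncts: 6 terms.

6


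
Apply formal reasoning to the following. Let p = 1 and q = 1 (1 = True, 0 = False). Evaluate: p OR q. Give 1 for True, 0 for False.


p = 1, q = 1
Operation: p OR q
Evaluate: 1 OR 1 = 1

1


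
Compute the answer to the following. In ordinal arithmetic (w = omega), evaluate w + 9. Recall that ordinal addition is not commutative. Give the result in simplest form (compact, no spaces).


Compute w + 9.
Ordinal + is associative but NOT commutative; for finite n>0, n + w = w but w + n stays w+n.
w + 9 is already in normal form (a successor ordinal beyond w).
Result = w+9

w+9


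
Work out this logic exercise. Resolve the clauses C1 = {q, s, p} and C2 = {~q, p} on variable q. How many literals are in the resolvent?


Remove q from C1 and ~q from C2.
C1 remainder: {s, p}
C2 remainder: {p}
Union (resolvent): {p, s}
Resolvent has 2 literal(s).

2


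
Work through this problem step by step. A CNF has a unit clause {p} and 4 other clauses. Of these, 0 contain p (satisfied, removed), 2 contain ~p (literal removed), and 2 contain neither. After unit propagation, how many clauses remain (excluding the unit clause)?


Satisfied (removed): 0
Shortened (remain): 2
Unchanged (remain): 2
Remaining = 2 + 2 = 4

4


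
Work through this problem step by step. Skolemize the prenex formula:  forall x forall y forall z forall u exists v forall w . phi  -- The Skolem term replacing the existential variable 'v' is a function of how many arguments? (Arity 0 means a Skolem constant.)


Quantifier prefix: forall x forall y forall z forall u exists v forall w
'v' is existentially quantified at position 5.
Universal variables preceding it: x, y, z, u
Skolem function arity = 4

4


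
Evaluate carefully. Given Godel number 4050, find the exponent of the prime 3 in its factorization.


Factorize 4050 by dividing by 3 repeatedly.
Division steps: 3 divides 4050 exactly 4 time(s).
Exponent of 3 = 4

4


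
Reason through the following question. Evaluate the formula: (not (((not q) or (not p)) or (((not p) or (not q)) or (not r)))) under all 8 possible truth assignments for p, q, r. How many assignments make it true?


Check all 8 assignments:
p=0, q=0, r=0: 0
p=0, q=0, r=1: 0
p=0, q=1, r=0: 0
p=0, q=1, r=1: 0
p=1, q=0, r=0: 0
p=1, q=0, r=1: 0
p=1, q=1, r=0: 0
p=1, q=1, r=1: 1
Count of True = 1

1


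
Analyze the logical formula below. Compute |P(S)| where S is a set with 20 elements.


The power set of a set with n elements has 2^n elements.
|P(S)| = 2^20 = 1048576

1048576


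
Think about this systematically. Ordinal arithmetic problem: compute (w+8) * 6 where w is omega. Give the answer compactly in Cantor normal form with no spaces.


Compute (w+8) * 6.
Ordinal * is associative and left-distributive over +, but NOT commutative; for finite n>1, n*w = w but w*n stays w*n.
(w+8) * 6 = (w+8) repeated 6 times. Each intermediate +8 is absorbed by the following w; only the last survives: w*6+8.
Result = w*6+8

w*6+8


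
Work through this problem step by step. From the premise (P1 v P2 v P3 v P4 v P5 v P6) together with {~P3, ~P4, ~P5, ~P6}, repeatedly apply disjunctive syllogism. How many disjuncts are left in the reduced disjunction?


Original disjuncts (6): P1, P2, P3, P4, P5, P6
Negated (eliminate): ~P3, ~P4, ~P5, ~P6
Remaining disjuncts: P1, P2
Count = 6 - 4 = 2

2


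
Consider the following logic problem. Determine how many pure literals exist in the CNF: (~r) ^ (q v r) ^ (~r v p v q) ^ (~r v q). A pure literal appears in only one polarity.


Check each variable for pure literal status:
p: pure positive
q: pure positive
r: mixed (not pure)
Pure literal count = 2

2


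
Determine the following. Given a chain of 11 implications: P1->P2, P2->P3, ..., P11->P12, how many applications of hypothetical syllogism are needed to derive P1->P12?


With 11 implications in a chain connecting 12 propositions:
P1->P2, P2->P3, ..., P11->P12
Steps needed = (number of implications) - 1 = 11 - 1 = 10

10


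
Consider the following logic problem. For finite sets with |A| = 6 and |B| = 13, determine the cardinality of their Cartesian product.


The Cartesian product A x B contains all ordered pairs (a, b).
|A x B| = |A| * |B| = 6 * 13 = 78

78


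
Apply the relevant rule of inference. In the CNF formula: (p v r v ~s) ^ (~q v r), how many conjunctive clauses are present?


A CNF formula is a conjunction of clauses.
Clauses are separated by ^.
Counting the conjuncts: 2 clauses.

2


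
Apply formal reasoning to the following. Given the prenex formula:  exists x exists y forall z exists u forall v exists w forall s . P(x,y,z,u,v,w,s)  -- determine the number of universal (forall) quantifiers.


Quantifier prefix: exists x exists y forall z exists u forall v exists w forall s
Mark each quantifier type:
  E E U E U E U
Universal count = 3, Existential count = 4
Asked for universal (forall) quantifiers: 3

3


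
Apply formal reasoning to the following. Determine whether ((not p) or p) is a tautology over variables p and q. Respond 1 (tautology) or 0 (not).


Check all 4 assignments:
p=0, q=0: 1
p=0, q=1: 1
p=1, q=0: 1
p=1, q=1: 1
Satisfying count = 4/4.
Tautology iff count = 4: yes.

1


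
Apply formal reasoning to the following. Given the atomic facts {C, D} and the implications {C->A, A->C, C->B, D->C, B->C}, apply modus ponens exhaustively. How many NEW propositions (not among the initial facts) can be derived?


Initial facts: {C, D}
Apply modus ponens to closure:
  C and C->A  =>  A
  C and C->B  =>  B
Final known: {A, B, C, D}
New propositions: {A, B}
Count = 2

2


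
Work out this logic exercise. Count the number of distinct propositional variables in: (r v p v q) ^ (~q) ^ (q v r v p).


Identify each variable that appears in the formula.
Variables found: p, q, r
Count = 3

3


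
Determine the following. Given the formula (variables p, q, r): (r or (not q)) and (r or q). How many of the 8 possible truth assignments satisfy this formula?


Evaluate all 8 assignments for p, q, r:
p=0, q=0, r=0: 0
p=0, q=0, r=1: 1
p=0, q=1, r=0: 0
p=0, q=1, r=1: 1
p=1, q=0, r=0: 0
p=1, q=0, r=1: 1
p=1, q=1, r=0: 0
p=1, q=1, r=1: 1
Satisfying count = 4

4


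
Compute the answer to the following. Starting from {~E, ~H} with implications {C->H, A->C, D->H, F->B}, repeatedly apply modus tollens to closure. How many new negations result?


Initial negated facts: {~E, ~H}
Apply modus tollens to closure:
  ~H and C->H  =>  ~C
  ~C and A->C  =>  ~A
  ~H and D->H  =>  ~D
Final negated: {~A, ~C, ~D, ~E, ~H}
New negations: {~A, ~C, ~D}
Count = 3

3


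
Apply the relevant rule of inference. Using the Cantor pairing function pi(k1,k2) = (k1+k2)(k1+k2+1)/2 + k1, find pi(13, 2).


k1 + k2 = 15
(k1+k2)(k1+k2+1)/2 = 15 * 16 / 2 = 120
pi = 120 + 13 = 133

133


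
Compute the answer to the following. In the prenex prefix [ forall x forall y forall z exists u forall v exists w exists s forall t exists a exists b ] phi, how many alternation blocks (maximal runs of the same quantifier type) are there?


Quantifier-type sequence: A A A E A E E A E E  (A=forall, E=exists)
Group into maximal same-type runs:
  Ax3 | Ex1 | Ax1 | Ex2 | Ax1 | Ex2
Number of blocks = 6

6


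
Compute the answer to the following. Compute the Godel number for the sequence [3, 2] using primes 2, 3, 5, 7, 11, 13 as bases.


Encode each element as an exponent of the corresponding prime:
  2^3 = 8
  3^2 = 9
Product = 8 * 9 = 72

72


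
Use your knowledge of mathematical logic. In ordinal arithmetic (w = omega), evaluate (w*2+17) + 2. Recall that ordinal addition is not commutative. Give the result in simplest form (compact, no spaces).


Compute (w*2+17) + 2.
Ordinal + is associative but NOT commutative; for finite n>0, n + w = w but w + n stays w+n.
By associativity: (w*2+17) + 2 = w*2 + (17+2) = w*2+19.
Result = w*2+19

w*2+19


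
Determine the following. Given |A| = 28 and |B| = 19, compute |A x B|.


The Cartesian product A x B contains all ordered pairs (a, b).
|A x B| = |A| * |B| = 28 * 19 = 532

532


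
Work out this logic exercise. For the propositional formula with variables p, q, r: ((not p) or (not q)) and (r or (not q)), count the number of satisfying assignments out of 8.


Evaluate all 8 assignments for p, q, r:
p=0, q=0, r=0: 1
p=0, q=0, r=1: 1
p=0, q=1, r=0: 0
p=0, q=1, r=1: 1
p=1, q=0, r=0: 1
p=1, q=0, r=1: 1
p=1, q=1, r=0: 0
p=1, q=1, r=1: 0
Satisfying count = 5

5


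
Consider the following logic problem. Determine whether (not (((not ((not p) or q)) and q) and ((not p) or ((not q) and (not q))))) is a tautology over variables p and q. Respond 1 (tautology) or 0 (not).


Check all 4 assignments:
p=0, q=0: 1
p=0, q=1: 1
p=1, q=0: 1
p=1, q=1: 1
Satisfying count = 4/4.
Tautology iff count = 4: yes.

1


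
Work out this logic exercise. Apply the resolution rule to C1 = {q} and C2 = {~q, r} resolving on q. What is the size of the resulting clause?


Remove q from C1 and ~q from C2.
C1 remainder: {}
C2 remainder: {r}
Union (resolvent): {r}
Resolvent has 1 literal(s).

1


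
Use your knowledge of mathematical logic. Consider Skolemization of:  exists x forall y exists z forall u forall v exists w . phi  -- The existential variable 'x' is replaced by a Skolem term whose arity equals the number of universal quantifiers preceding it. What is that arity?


Quantifier prefix: exists x forall y exists z forall u forall v exists w
'x' is existentially quantified at position 1.
No universal quantifiers precede it.
Skolem function arity = 0 (a Skolem constant)

0


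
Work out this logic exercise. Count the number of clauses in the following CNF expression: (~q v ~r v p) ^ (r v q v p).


A CNF formula is a conjunction of clauses.
Clauses are separated by ^.
Counting the conjuncts: 2 clauses.

2


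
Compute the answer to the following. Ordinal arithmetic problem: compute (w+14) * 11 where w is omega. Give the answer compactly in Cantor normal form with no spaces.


Compute (w+14) * 11.
Ordinal * is associative and left-distributive over +, but NOT commutative; for finite n>1, n*w = w but w*n stays w*n.
(w+14) * 11 = (w+14) repeated 11 times. Each intermediate +14 is absorbed by the following w; only the last survives: w*11+14.
Result = w*11+14

w*11+14


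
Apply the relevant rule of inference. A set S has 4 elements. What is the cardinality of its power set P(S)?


The power set of a set with n elements has 2^n elements.
|P(S)| = 2^4 = 16

16


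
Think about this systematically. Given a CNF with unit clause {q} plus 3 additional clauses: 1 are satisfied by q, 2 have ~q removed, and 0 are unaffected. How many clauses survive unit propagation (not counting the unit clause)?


Satisfied (removed): 1
Shortened (remain): 2
Unchanged (remain): 0
Remaining = 2 + 0 = 2

2


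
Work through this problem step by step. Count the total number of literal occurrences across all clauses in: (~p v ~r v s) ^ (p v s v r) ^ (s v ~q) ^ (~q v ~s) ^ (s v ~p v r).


Counting literals in each clause:
Clause 1: 3 literal(s)
Clause 2: 3 literal(s)
Clause 3: 2 literal(s)
Clause 4: 2 literal(s)
Clause 5: 3 literal(s)
Total = 13

13


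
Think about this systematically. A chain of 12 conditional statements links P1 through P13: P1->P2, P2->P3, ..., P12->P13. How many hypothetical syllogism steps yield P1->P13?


With 12 implications in a chain connecting 13 propositions:
P1->P2, P2->P3, ..., P12->P13
Steps needed = (number of implications) - 1 = 12 - 1 = 11

11


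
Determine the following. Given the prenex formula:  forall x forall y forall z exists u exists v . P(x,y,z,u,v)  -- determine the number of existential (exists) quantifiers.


Quantifier prefix: forall x forall y forall z exists u exists v
Mark each quantifier type:
  U U U E E
Universal count = 3, Existential count = 2
Asked for existential (exists) quantifiers: 2

2


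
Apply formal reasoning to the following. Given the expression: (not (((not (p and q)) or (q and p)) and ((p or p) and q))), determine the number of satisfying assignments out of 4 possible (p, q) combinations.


Check all 4 assignments:
p=0, q=0: 1
p=0, q=1: 1
p=1, q=0: 1
p=1, q=1: 0
Count of True = 3

3


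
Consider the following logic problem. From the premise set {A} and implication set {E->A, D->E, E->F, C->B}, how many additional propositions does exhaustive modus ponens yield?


Initial facts: {A}
Apply modus ponens to closure:
  (no implication fires)
Final known: {A}
New propositions: {(none)}
Count = 0

0


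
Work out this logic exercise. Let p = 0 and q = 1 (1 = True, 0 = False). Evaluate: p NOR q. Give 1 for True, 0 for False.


p = 0, q = 1
Operation: p NOR q
Evaluate: 0 NOR 1 = 0

0


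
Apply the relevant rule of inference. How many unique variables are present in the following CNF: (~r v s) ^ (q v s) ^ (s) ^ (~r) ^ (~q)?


Identify each variable that appears in the formula.
Variables found: q, r, s
Count = 3

3


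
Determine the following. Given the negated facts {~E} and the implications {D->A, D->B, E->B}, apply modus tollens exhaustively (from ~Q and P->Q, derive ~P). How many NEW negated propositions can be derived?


Initial negated facts: {~E}
Apply modus tollens to closure:
  (no implication fires)
Final negated: {~E}
New negations: {(none)}
Count = 0

0


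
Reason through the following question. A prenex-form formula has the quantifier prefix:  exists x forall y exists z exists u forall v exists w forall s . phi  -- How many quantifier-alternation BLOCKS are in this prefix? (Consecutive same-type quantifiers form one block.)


Quantifier-type sequence: E A E E A E A  (A=forall, E=exists)
Group into maximal same-type runs:
  Ex1 | Ax1 | Ex2 | Ax1 | Ex1 | Ax1
Number of blocks = 6

6


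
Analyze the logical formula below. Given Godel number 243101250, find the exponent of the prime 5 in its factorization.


Factorize 243101250 by dividing by 5 repeatedly.
Division steps: 5 divides 243101250 exactly 4 time(s).
Exponent of 5 = 4

4


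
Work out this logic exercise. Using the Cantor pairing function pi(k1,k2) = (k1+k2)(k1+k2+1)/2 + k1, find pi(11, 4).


k1 + k2 = 15
(k1+k2)(k1+k2+1)/2 = 15 * 16 / 2 = 120
pi = 120 + 11 = 131

131


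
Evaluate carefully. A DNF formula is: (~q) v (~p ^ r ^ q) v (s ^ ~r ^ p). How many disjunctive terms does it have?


A DNF formula is a disjunction of terms (conjunctions).
Terms are separated by v.
Counting the disjuncts: 3 terms.

3


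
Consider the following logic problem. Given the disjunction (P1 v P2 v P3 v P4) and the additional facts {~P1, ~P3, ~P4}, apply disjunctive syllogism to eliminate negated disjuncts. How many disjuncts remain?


Original disjuncts (4): P1, P2, P3, P4
Negated (eliminate): ~P1, ~P3, ~P4
Remaining disjuncts: P2
Count = 4 - 3 = 1

1


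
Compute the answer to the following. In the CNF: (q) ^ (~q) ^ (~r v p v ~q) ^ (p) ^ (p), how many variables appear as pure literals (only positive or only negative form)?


Check each variable for pure literal status:
p: pure positive
q: mixed (not pure)
r: pure negative
Pure literal count = 2

2


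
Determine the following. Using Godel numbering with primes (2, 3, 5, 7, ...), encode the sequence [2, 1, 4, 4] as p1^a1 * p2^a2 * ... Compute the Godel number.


Encode each element as an exponent of the corresponding prime:
  2^2 = 4
  3^1 = 3
  5^4 = 625
  7^4 = 2401
Product = 4 * 3 * 625 * 2401 = 18007500

18007500


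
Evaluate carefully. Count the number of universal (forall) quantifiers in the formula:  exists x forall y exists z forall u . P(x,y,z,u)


Quantifier prefix: exists x forall y exists z forall u
Mark each quantifier type:
  E U E U
Universal count = 2, Existential count = 2
Asked for universal (forall) quantifiers: 2

2


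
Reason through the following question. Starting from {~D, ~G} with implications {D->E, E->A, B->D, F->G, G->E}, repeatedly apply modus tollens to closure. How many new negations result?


Initial negated facts: {~D, ~G}
Apply modus tollens to closure:
  ~D and B->D  =>  ~B
  ~G and F->G  =>  ~F
Final negated: {~B, ~D, ~F, ~G}
New negations: {~B, ~F}
Count = 2

2


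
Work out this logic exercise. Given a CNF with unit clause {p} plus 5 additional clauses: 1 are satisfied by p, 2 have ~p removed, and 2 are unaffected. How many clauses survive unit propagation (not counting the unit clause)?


Satisfied (removed): 1
Shortened (remain): 2
Unchanged (remain): 2
Remaining = 2 + 2 = 4

4


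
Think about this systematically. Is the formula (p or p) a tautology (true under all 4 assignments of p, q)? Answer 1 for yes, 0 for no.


Check all 4 assignments:
p=0, q=0: 0
p=0, q=1: 0
p=1, q=0: 1
p=1, q=1: 1
Satisfying count = 2/4.
Tautology iff count = 4: no.

0


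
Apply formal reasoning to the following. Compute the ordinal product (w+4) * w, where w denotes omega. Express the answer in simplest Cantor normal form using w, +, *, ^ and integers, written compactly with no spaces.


Compute (w+4) * w.
Ordinal * is associative and left-distributive over +, but NOT commutative; for finite n>1, n*w = w but w*n stays w*n.
(w+4) * w = sup{(w+4)*k : k<w} = sup{w*k+4} = w^2 (the +4 tail is absorbed in the limit).
Result = w^2

w^2


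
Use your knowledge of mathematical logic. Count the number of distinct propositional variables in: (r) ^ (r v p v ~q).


Identify each variable that appears in the formula.
Variables found: p, q, r
Count = 3

3


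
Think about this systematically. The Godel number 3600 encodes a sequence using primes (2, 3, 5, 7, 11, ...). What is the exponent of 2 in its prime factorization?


Factorize 3600 by dividing by 2 repeatedly.
Division steps: 2 divides 3600 exactly 4 time(s).
Exponent of 2 = 4

4


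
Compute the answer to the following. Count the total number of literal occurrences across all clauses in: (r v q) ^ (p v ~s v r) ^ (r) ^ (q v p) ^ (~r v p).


Counting literals in each clause:
Clause 1: 2 literal(s)
Clause 2: 3 literal(s)
Clause 3: 1 literal(s)
Clause 4: 2 literal(s)
Clause 5: 2 literal(s)
Total = 10

10


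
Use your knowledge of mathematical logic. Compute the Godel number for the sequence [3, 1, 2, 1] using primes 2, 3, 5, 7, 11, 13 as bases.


Encode each element as an exponent of the corresponding prime:
  2^3 = 8
  3^1 = 3
  5^2 = 25
  7^1 = 7
Product = 8 * 3 * 25 * 7 = 4200

4200


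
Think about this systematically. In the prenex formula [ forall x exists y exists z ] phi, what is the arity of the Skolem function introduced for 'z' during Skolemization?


Quantifier prefix: forall x exists y exists z
'z' is existentially quantified at position 3.
Universal variables preceding it: x
Skolem function arity = 1

1
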